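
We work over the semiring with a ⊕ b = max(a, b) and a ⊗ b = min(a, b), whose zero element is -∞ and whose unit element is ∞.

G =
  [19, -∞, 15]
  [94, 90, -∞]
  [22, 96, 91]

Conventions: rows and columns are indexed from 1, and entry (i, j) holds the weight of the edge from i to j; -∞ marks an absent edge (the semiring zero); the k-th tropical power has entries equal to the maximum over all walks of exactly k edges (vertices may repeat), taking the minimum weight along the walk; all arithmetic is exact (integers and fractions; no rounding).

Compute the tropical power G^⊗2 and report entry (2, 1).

G^⊗2:
  [19, 15, 15]
  [90, 90, 15]
  [94, 91, 91]
Key observation: the optimum is the walk 2->2->1, with weight 90 min 94 = 90.
Optimal value attained by: walk 2->2->1.
Answer: (G^⊗2)[2][1] = 90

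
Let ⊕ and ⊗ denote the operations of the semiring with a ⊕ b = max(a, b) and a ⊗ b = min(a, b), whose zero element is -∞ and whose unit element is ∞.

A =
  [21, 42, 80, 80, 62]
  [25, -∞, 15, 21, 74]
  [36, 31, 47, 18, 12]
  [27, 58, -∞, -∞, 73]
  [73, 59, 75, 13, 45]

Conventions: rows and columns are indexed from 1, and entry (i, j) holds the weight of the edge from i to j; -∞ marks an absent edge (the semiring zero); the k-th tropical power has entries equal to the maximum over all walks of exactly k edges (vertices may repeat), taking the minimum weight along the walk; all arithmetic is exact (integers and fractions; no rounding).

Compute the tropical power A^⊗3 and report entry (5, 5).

A^⊗2:
  [62, 59, 62, 21, 73]
  [73, 59, 74, 25, 45]
  [36, 36, 47, 36, 36]
  [73, 59, 73, 27, 58]
  [45, 45, 73, 73, 62]
A^⊗3:
  [73, 59, 73, 62, 62]
  [45, 45, 73, 73, 62]
  [36, 36, 47, 36, 36]
  [58, 58, 73, 73, 62]
  [62, 59, 62, 45, 73]
Key observation: the optimum is the walk 5->1->4->5, with weight 73 min 80 min 73 = 73.
Optimal value attained by: walk 5->1->4->5.
Answer: (A^⊗3)[5][5] = 73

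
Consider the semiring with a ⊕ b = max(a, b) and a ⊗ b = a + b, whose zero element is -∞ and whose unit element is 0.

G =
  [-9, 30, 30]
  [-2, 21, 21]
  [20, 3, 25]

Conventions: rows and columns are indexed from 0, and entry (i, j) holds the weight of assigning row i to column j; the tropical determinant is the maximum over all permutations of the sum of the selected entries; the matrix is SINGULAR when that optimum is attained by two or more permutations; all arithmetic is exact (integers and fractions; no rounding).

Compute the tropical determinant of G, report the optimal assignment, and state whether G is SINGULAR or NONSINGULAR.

σ = (0, 1, 2): (-9) + 21 + 25 = 37
σ = (0, 2, 1): (-9) + 21 + 3 = 15
σ = (1, 0, 2): 30 + (-2) + 25 = 53
σ = (1, 2, 0): 30 + 21 + 20 = 71
σ = (2, 0, 1): 30 + (-2) + 3 = 31
σ = (2, 1, 0): 30 + 21 + 20 = 71
Optimal value attained by: σ = (1, 2, 0).
Answer: det⊕(G) = 71; verdict: SINGULAR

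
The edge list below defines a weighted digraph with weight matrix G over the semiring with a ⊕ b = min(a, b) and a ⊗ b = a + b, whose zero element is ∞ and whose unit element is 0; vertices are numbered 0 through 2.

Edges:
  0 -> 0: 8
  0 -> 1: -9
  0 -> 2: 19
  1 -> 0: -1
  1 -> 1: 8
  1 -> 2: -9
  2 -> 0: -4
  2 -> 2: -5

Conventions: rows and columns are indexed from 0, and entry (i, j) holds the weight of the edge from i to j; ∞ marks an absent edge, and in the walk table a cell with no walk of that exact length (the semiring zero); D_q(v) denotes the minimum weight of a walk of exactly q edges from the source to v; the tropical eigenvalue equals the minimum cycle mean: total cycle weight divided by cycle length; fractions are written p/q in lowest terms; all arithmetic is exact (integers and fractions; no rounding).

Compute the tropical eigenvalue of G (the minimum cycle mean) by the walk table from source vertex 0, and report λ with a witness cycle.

q=0: [0, ∞, ∞]
q=1: [8, -9, 19]
q=2: [-10, -1, -18]
q=3: [-22, -19, -23]
Optimal cycle mean attained by: cycle 0->1->2->0, total (-9) + (-9) + (-4), length 3.
Answer: λ = -22/3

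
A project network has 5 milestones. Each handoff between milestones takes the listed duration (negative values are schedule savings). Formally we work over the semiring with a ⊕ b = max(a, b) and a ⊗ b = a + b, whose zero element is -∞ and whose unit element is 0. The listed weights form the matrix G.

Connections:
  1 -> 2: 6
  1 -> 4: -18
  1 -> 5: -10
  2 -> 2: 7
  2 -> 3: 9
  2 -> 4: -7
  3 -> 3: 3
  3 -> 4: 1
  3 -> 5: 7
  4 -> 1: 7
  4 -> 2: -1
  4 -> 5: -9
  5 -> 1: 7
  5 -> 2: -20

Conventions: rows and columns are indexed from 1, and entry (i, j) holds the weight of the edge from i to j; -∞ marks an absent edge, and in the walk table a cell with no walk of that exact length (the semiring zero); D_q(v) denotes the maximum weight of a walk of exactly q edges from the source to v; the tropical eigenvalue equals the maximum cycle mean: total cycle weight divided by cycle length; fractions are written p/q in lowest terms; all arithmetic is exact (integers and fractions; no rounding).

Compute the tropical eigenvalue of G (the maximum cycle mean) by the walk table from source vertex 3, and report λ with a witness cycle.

q=0: [-∞, -∞, 0, -∞, -∞]
q=1: [-∞, -∞, 3, 1, 7]
q=2: [14, 0, 6, 4, 10]
q=3: [17, 20, 9, 7, 13]
q=4: [20, 27, 29, 13, 16]
q=5: [23, 34, 36, 30, 36]
Optimal cycle mean attained by: cycle 1->2->3->5->1, total 6 + 9 + 7 + 7, length 4.
Answer: λ = 29/4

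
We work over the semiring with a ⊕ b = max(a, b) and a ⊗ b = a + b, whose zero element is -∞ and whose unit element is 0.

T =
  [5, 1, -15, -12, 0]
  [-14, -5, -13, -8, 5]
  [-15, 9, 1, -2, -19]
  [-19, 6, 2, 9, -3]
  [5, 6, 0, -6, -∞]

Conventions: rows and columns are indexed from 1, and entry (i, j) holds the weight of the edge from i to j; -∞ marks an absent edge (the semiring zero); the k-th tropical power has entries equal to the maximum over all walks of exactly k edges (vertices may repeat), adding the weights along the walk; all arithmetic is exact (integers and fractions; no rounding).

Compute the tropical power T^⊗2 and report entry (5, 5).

T^⊗2:
  [10, 6, 0, -3, 6]
  [10, 11, 5, 1, 0]
  [-5, 10, 2, 7, 14]
  [2, 15, 11, 18, 11]
  [10, 9, 1, 3, 11]
Key observation: the optimum is the walk 5->2->5, with weight 6 + 5 = 11.
Optimal value attained by: walk 5->2->5.
Answer: (T^⊗2)[5][5] = 11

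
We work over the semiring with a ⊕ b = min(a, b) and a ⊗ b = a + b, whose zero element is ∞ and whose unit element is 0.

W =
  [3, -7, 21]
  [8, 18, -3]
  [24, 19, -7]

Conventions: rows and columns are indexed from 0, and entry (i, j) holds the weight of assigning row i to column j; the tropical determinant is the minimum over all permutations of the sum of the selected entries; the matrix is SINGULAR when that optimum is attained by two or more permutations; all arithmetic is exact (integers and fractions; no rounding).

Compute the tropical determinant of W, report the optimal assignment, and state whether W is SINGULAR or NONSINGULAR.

σ = (0, 1, 2): 3 + 18 + (-7) = 14
σ = (0, 2, 1): 3 + (-3) + 19 = 19
σ = (1, 0, 2): (-7) + 8 + (-7) = -6
σ = (1, 2, 0): (-7) + (-3) + 24 = 14
σ = (2, 0, 1): 21 + 8 + 19 = 48
σ = (2, 1, 0): 21 + 18 + 24 = 63
Optimal value attained by: σ = (1, 0, 2).
Answer: det⊕(W) = -6; verdict: NONSINGULAR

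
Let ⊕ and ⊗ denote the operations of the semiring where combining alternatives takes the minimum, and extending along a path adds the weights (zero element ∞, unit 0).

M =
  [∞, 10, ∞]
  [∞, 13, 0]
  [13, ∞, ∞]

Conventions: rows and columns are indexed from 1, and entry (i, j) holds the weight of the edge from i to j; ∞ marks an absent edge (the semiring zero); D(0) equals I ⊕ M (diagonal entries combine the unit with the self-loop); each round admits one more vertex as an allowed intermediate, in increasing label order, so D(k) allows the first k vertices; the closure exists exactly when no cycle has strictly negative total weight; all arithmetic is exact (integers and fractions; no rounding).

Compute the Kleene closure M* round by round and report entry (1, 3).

D(0):
  [0, 10, ∞]
  [∞, 0, 0]
  [13, ∞, 0]
D(1):
  [0, 10, ∞]
  [∞, 0, 0]
  [13, 23, 0]
D(2):
  [0, 10, 10]
  [∞, 0, 0]
  [13, 23, 0]
D(3):
  [0, 10, 10]
  [13, 0, 0]
  [13, 23, 0]
Answer: M*[1][3] = 10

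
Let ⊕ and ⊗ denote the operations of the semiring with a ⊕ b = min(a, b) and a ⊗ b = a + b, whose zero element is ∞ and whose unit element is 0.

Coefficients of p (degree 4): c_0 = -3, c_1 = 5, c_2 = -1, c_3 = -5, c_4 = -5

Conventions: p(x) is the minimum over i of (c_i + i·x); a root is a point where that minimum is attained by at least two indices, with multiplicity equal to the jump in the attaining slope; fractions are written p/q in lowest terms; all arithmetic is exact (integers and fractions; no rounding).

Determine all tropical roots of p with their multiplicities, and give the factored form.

hull edge (i=0, c=-3) to (i=3, c=-5): slope -2/3, span 3
hull edge (i=3, c=-5) to (i=4, c=-5): slope 0, span 1
Factored form: p(x) = -5 ⊗ (x ⊕ 0) ⊗ (x ⊕ 2/3) ⊗ (x ⊕ 2/3) ⊗ (x ⊕ 2/3)
Answer: roots = 0 (mult 1), 2/3 (mult 3)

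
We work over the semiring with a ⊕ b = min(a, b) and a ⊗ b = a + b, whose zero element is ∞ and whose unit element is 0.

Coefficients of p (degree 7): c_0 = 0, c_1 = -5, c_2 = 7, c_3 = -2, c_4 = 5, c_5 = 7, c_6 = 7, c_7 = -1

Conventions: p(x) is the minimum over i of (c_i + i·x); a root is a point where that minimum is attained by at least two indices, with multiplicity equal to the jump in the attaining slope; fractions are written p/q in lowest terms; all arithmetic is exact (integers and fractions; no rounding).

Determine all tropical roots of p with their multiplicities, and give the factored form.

hull edge (i=0, c=0) to (i=1, c=-5): slope -5, span 1
hull edge (i=1, c=-5) to (i=7, c=-1): slope 2/3, span 6
Factored form: p(x) = -1 ⊗ (x ⊕ (-2/3)) ⊗ (x ⊕ (-2/3)) ⊗ (x ⊕ (-2/3)) ⊗ (x ⊕ (-2/3)) ⊗ (x ⊕ (-2/3)) ⊗ (x ⊕ (-2/3)) ⊗ (x ⊕ 5)
Answer: roots = -2/3 (mult 6), 5 (mult 1)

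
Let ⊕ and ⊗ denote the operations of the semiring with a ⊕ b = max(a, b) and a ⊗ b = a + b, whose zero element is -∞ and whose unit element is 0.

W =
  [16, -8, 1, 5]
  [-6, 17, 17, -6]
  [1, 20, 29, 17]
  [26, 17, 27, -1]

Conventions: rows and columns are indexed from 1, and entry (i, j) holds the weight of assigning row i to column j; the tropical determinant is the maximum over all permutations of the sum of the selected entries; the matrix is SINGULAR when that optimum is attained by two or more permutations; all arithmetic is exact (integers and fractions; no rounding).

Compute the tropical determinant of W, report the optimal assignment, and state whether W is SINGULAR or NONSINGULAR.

σ = (1, 2, 3, 4): 16 + 17 + 29 + (-1) = 61
σ = (1, 2, 4, 3): 16 + 17 + 17 + 27 = 77
σ = (1, 3, 2, 4): 16 + 17 + 20 + (-1) = 52
σ = (1, 3, 4, 2): 16 + 17 + 17 + 17 = 67
σ = (1, 4, 2, 3): 16 + (-6) + 20 + 27 = 57
σ = (1, 4, 3, 2): 16 + (-6) + 29 + 17 = 56
σ = (2, 1, 3, 4): (-8) + (-6) + 29 + (-1) = 14
σ = (2, 1, 4, 3): (-8) + (-6) + 17 + 27 = 30
σ = (2, 3, 1, 4): (-8) + 17 + 1 + (-1) = 9
σ = (2, 3, 4, 1): (-8) + 17 + 17 + 26 = 52
σ = (2, 4, 1, 3): (-8) + (-6) + 1 + 27 = 14
σ = (2, 4, 3, 1): (-8) + (-6) + 29 + 26 = 41
σ = (3, 1, 2, 4): 1 + (-6) + 20 + (-1) = 14
σ = (3, 1, 4, 2): 1 + (-6) + 17 + 17 = 29
σ = (3, 2, 1, 4): 1 + 17 + 1 + (-1) = 18
σ = (3, 2, 4, 1): 1 + 17 + 17 + 26 = 61
σ = (3, 4, 1, 2): 1 + (-6) + 1 + 17 = 13
σ = (3, 4, 2, 1): 1 + (-6) + 20 + 26 = 41
σ = (4, 1, 2, 3): 5 + (-6) + 20 + 27 = 46
σ = (4, 1, 3, 2): 5 + (-6) + 29 + 17 = 45
σ = (4, 2, 1, 3): 5 + 17 + 1 + 27 = 50
σ = (4, 2, 3, 1): 5 + 17 + 29 + 26 = 77
σ = (4, 3, 1, 2): 5 + 17 + 1 + 17 = 40
σ = (4, 3, 2, 1): 5 + 17 + 20 + 26 = 68
Optimal value attained by: σ = (1, 2, 4, 3).
Answer: det⊕(W) = 77; verdict: SINGULAR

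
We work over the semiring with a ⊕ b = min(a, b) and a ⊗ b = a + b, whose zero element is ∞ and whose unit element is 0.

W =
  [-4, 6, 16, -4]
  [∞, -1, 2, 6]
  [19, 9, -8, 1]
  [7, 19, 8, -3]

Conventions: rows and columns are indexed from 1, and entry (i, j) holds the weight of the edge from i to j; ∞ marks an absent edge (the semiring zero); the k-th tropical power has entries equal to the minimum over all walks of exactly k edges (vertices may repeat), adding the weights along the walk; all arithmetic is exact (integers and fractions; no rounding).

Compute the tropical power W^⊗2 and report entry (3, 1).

W^⊗2:
  [-8, 2, 4, -8]
  [13, -2, -6, 3]
  [8, 1, -16, -7]
  [3, 13, 0, -6]
Key observation: the optimum is the walk 3->4->1, with weight 1 + 7 = 8.
Optimal value attained by: walk 3->4->1.
Answer: (W^⊗2)[3][1] = 8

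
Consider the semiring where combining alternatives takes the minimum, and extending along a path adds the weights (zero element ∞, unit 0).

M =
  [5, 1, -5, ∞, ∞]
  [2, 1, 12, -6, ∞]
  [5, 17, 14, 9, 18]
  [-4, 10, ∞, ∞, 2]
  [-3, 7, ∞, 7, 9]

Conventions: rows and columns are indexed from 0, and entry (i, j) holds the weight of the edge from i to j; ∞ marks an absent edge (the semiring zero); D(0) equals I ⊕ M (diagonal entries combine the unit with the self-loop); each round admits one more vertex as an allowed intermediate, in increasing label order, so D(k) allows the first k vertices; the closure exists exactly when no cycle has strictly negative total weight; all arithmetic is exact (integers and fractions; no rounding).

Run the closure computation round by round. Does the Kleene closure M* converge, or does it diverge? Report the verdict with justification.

D(0):
  [0, 1, -5, ∞, ∞]
  [2, 0, 12, -6, ∞]
  [5, 17, 0, 9, 18]
  [-4, 10, ∞, 0, 2]
  [-3, 7, ∞, 7, 0]
D(1):
  [0, 1, -5, ∞, ∞]
  [2, 0, -3, -6, ∞]
  [5, 6, 0, 9, 18]
  [-4, -3, -9, 0, 2]
  [-3, -2, -8, 7, 0]
Detection: at round 2, diagonal entry (3, 3) turns strictly negative.
Key observation: the cycle 3->0->1->3 has total weight (-4) + 1 + (-6), which is strictly negative.
Answer: DIVERGES — negative cycle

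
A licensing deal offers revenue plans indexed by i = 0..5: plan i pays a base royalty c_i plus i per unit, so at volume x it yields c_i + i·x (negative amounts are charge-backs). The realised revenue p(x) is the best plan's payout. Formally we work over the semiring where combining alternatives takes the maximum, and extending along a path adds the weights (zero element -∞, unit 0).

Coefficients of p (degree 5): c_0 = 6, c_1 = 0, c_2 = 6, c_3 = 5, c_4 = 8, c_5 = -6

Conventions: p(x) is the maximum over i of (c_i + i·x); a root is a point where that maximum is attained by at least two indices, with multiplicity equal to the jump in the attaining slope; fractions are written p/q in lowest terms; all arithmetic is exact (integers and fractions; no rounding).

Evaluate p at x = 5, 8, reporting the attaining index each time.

p(5) = max(6+0·5=6, 0+1·5=5, 6+2·5=16, 5+3·5=20, 8+4·5=28, -6+5·5=19) = 28 (attained by i=4)
p(8) = max(6+0·8=6, 0+1·8=8, 6+2·8=22, 5+3·8=29, 8+4·8=40, -6+5·8=34) = 40 (attained by i=4)
Answer: p(5) = 28; p(8) = 40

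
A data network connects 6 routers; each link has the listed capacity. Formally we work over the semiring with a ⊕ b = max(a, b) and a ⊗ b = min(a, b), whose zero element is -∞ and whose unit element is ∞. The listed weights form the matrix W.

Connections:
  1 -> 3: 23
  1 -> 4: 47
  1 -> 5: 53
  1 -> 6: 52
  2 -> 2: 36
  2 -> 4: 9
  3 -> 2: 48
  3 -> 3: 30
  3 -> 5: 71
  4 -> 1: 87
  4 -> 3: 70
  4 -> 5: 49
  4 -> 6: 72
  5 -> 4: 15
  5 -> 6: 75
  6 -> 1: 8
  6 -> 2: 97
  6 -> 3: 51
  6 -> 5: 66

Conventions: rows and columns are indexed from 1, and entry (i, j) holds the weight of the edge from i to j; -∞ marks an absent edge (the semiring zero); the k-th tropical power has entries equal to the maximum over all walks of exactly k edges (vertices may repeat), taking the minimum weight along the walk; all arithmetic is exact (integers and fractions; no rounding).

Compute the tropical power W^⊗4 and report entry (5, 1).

W^⊗2:
  [47, 52, 51, 15, 52, 53]
  [9, 36, 9, 9, 9, 9]
  [-∞, 36, 30, 15, 30, 71]
  [8, 72, 51, 47, 70, 52]
  [15, 75, 51, -∞, 66, 15]
  [-∞, 48, 30, 15, 51, 66]
W^⊗3:
  [15, 53, 51, 47, 53, 52]
  [9, 36, 9, 9, 9, 9]
  [15, 71, 51, 15, 66, 30]
  [47, 52, 51, 15, 52, 70]
  [8, 48, 30, 15, 51, 66]
  [15, 66, 51, 15, 66, 51]
W^⊗4:
  [47, 52, 51, 15, 52, 53]
  [9, 36, 9, 9, 9, 9]
  [15, 48, 30, 15, 51, 66]
  [15, 70, 51, 47, 66, 52]
  [15, 66, 51, 15, 66, 51]
  [15, 51, 51, 15, 51, 66]
Key observation: the optimum is the walk 5->4->1->4->1, with weight 15 min 87 min 47 min 87 = 15.
Optimal value attained by: walk 5->4->1->4->1.
Answer: (W^⊗4)[5][1] = 15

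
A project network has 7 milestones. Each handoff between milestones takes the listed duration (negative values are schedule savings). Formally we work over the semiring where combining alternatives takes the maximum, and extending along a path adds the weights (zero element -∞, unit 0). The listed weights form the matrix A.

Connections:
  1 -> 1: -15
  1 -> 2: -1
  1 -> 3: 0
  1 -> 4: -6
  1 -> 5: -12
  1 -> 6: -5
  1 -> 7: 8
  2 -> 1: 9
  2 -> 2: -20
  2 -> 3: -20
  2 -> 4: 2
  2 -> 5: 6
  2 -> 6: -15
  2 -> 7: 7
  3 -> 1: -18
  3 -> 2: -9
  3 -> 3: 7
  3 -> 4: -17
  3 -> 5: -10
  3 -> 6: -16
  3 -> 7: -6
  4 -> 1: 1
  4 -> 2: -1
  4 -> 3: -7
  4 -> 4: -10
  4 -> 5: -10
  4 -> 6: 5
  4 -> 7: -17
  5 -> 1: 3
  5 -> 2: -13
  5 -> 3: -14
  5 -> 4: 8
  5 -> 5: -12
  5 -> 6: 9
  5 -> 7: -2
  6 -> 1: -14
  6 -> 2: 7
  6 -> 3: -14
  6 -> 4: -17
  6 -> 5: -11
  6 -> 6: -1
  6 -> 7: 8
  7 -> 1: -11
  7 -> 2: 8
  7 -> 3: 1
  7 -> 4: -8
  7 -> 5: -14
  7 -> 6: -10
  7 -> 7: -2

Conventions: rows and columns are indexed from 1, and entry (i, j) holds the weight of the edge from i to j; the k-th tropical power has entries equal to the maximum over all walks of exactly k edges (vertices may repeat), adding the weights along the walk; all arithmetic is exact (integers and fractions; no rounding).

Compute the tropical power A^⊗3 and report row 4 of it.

A^⊗2:
  [8, 16, 9, 1, 5, -1, 6]
  [9, 15, 9, 14, -3, 15, 17]
  [0, 2, 14, -2, -3, -1, 1]
  [8, 12, 1, 1, 5, 4, 13]
  [9, 16, 3, -2, -2, 13, 17]
  [16, 16, 9, 9, 13, -2, 14]
  [17, 6, 8, 10, 14, -3, 15]
A^⊗3:
  [25, 14, 16, 18, 22, 14, 23]
  [24, 25, 18, 17, 21, 19, 23]
  [11, 9, 21, 5, 8, 6, 9]
  [21, 21, 14, 14, 18, 14, 19]
  [25, 25, 18, 18, 22, 12, 23]
  [25, 22, 16, 21, 22, 22, 24]
  [17, 23, 17, 22, 12, 23, 25]
Answer: row 4 of A^⊗3 = [21, 21, 14, 14, 18, 14, 19]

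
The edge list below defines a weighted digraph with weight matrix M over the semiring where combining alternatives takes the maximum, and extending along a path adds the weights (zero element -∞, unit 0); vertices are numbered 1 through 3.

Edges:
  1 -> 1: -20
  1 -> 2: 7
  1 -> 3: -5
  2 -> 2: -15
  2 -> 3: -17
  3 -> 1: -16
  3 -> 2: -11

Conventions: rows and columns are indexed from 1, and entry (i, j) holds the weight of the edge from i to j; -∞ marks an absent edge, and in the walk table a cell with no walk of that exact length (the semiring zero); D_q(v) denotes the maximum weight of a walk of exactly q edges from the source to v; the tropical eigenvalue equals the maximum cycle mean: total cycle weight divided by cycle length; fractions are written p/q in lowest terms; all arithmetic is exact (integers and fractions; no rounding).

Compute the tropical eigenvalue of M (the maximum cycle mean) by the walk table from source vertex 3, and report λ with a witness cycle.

q=0: [-∞, -∞, 0]
q=1: [-16, -11, -∞]
q=2: [-36, -9, -21]
q=3: [-37, -24, -26]
Optimal cycle mean attained by: cycle 1->2->3->1, total 7 + (-17) + (-16), length 3.
Answer: λ = -26/3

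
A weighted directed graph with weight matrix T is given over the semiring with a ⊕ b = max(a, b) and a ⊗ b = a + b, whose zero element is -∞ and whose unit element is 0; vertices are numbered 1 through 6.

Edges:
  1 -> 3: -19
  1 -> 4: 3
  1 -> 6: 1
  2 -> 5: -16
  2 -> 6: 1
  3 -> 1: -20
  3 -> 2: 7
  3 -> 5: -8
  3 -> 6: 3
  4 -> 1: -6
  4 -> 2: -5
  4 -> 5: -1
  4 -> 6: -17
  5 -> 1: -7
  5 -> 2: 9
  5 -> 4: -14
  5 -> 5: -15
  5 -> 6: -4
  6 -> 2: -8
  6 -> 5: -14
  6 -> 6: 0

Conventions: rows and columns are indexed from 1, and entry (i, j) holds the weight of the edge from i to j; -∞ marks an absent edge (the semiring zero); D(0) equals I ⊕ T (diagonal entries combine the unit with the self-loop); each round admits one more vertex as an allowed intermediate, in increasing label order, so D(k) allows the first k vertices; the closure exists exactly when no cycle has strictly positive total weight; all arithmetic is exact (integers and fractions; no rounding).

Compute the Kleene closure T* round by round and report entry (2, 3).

D(0):
  [0, -∞, -19, 3, -∞, 1]
  [-∞, 0, -∞, -∞, -16, 1]
  [-20, 7, 0, -∞, -8, 3]
  [-6, -5, -∞, 0, -1, -17]
  [-7, 9, -∞, -14, 0, -4]
  [-∞, -8, -∞, -∞, -14, 0]
D(1):
  [0, -∞, -19, 3, -∞, 1]
  [-∞, 0, -∞, -∞, -16, 1]
  [-20, 7, 0, -17, -8, 3]
  [-6, -5, -25, 0, -1, -5]
  [-7, 9, -26, -4, 0, -4]
  [-∞, -8, -∞, -∞, -14, 0]
D(2):
  [0, -∞, -19, 3, -∞, 1]
  [-∞, 0, -∞, -∞, -16, 1]
  [-20, 7, 0, -17, -8, 8]
  [-6, -5, -25, 0, -1, -4]
  [-7, 9, -26, -4, 0, 10]
  [-∞, -8, -∞, -∞, -14, 0]
D(3):
  [0, -12, -19, 3, -27, 1]
  [-∞, 0, -∞, -∞, -16, 1]
  [-20, 7, 0, -17, -8, 8]
  [-6, -5, -25, 0, -1, -4]
  [-7, 9, -26, -4, 0, 10]
  [-∞, -8, -∞, -∞, -14, 0]
D(4):
  [0, -2, -19, 3, 2, 1]
  [-∞, 0, -∞, -∞, -16, 1]
  [-20, 7, 0, -17, -8, 8]
  [-6, -5, -25, 0, -1, -4]
  [-7, 9, -26, -4, 0, 10]
  [-∞, -8, -∞, -∞, -14, 0]
D(5):
  [0, 11, -19, 3, 2, 12]
  [-23, 0, -42, -20, -16, 1]
  [-15, 7, 0, -12, -8, 8]
  [-6, 8, -25, 0, -1, 9]
  [-7, 9, -26, -4, 0, 10]
  [-21, -5, -40, -18, -14, 0]
D(6):
  [0, 11, -19, 3, 2, 12]
  [-20, 0, -39, -17, -13, 1]
  [-13, 7, 0, -10, -6, 8]
  [-6, 8, -25, 0, -1, 9]
  [-7, 9, -26, -4, 0, 10]
  [-21, -5, -40, -18, -14, 0]
Answer: T*[2][3] = -39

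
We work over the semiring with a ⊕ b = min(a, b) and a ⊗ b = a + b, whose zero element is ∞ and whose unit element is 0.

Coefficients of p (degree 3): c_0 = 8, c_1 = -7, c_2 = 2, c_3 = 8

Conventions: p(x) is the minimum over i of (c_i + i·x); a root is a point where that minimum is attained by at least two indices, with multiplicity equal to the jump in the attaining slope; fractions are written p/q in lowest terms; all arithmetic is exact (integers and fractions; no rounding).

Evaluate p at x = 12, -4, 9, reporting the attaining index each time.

p(12) = min(8+0·12=8, -7+1·12=5, 2+2·12=26, 8+3·12=44) = 5 (attained by i=1)
p(-4) = min(8+0·(-4)=8, -7+1·(-4)=-11, 2+2·(-4)=-6, 8+3·(-4)=-4) = -11 (attained by i=1)
p(9) = min(8+0·9=8, -7+1·9=2, 2+2·9=20, 8+3·9=35) = 2 (attained by i=1)
Answer: p(12) = 5; p(-4) = -11; p(9) = 2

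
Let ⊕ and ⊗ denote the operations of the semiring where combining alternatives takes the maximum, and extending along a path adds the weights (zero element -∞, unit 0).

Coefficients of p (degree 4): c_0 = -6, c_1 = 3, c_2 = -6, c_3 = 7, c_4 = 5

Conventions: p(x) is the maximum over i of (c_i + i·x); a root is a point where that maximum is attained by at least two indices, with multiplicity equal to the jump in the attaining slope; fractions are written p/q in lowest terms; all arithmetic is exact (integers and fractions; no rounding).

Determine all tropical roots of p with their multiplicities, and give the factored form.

hull edge (i=0, c=-6) to (i=1, c=3): slope 9, span 1
hull edge (i=1, c=3) to (i=3, c=7): slope 2, span 2
hull edge (i=3, c=7) to (i=4, c=5): slope -2, span 1
Factored form: p(x) = 5 ⊗ (x ⊕ (-9)) ⊗ (x ⊕ (-2)) ⊗ (x ⊕ (-2)) ⊗ (x ⊕ 2)
Answer: roots = -9 (mult 1), -2 (mult 2), 2 (mult 1)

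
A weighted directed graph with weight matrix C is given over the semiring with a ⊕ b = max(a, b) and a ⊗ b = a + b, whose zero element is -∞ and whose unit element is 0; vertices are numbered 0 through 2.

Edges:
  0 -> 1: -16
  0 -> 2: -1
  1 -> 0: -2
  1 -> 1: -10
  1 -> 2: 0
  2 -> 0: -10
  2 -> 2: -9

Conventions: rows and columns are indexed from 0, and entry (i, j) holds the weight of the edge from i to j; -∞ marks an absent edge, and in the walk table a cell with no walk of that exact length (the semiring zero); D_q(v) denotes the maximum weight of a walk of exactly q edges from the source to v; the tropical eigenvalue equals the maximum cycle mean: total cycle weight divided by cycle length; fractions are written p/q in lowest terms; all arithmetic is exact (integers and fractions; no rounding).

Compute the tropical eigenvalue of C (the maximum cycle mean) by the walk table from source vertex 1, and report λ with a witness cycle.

q=0: [-∞, 0, -∞]
q=1: [-2, -10, 0]
q=2: [-10, -18, -3]
q=3: [-13, -26, -11]
Optimal cycle mean attained by: cycle 0->2->0, total (-1) + (-10), length 2.
Answer: λ = -11/2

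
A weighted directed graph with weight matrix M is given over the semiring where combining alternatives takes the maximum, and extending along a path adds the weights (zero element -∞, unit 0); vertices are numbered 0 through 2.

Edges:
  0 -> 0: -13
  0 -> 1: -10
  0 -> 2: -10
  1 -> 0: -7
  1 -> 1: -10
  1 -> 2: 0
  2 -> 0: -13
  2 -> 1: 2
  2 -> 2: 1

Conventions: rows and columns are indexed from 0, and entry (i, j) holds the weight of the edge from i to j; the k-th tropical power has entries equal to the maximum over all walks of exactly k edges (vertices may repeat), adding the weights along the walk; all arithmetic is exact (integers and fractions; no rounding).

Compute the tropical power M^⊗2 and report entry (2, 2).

M^⊗2:
  [-17, -8, -9]
  [-13, 2, 1]
  [-5, 3, 2]
Key observation: the optimum is the walk 2->1->2, with weight 2 + 0 = 2.
Optimal value attained by: walk 2->1->2.
Answer: (M^⊗2)[2][2] = 2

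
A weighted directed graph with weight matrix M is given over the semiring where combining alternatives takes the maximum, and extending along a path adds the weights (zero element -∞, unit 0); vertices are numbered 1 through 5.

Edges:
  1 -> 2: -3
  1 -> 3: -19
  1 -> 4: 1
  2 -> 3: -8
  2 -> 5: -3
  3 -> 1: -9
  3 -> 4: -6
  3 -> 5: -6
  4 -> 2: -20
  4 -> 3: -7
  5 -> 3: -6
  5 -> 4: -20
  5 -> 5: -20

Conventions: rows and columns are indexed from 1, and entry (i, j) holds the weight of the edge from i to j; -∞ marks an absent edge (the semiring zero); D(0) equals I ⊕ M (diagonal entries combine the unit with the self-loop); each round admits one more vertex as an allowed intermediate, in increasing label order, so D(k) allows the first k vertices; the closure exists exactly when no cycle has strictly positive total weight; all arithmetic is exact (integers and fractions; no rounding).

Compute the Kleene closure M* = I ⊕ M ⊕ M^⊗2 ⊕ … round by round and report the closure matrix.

D(0):
  [0, -3, -19, 1, -∞]
  [-∞, 0, -8, -∞, -3]
  [-9, -∞, 0, -6, -6]
  [-∞, -20, -7, 0, -∞]
  [-∞, -∞, -6, -20, 0]
D(1):
  [0, -3, -19, 1, -∞]
  [-∞, 0, -8, -∞, -3]
  [-9, -12, 0, -6, -6]
  [-∞, -20, -7, 0, -∞]
  [-∞, -∞, -6, -20, 0]
D(2):
  [0, -3, -11, 1, -6]
  [-∞, 0, -8, -∞, -3]
  [-9, -12, 0, -6, -6]
  [-∞, -20, -7, 0, -23]
  [-∞, -∞, -6, -20, 0]
D(3):
  [0, -3, -11, 1, -6]
  [-17, 0, -8, -14, -3]
  [-9, -12, 0, -6, -6]
  [-16, -19, -7, 0, -13]
  [-15, -18, -6, -12, 0]
D(4):
  [0, -3, -6, 1, -6]
  [-17, 0, -8, -14, -3]
  [-9, -12, 0, -6, -6]
  [-16, -19, -7, 0, -13]
  [-15, -18, -6, -12, 0]
D(5):
  [0, -3, -6, 1, -6]
  [-17, 0, -8, -14, -3]
  [-9, -12, 0, -6, -6]
  [-16, -19, -7, 0, -13]
  [-15, -18, -6, -12, 0]
Answer: M* = [[0, -3, -6, 1, -6], [-17, 0, -8, -14, -3], [-9, -12, 0, -6, -6], [-16, -19, -7, 0, -13], [-15, -18, -6, -12, 0]]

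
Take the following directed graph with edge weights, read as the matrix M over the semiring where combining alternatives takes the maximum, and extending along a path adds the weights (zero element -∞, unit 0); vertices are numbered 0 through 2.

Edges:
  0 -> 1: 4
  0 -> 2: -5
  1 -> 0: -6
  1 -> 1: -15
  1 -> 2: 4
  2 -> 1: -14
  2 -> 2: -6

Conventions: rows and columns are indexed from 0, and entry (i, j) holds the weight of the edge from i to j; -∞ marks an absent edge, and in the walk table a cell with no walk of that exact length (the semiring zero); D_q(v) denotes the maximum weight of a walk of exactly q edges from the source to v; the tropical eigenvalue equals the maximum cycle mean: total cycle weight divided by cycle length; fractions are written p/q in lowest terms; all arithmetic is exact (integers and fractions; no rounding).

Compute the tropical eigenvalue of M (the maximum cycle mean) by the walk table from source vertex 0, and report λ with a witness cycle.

q=0: [0, -∞, -∞]
q=1: [-∞, 4, -5]
q=2: [-2, -11, 8]
q=3: [-17, 2, 2]
Optimal cycle mean attained by: cycle 0->1->0, total 4 + (-6), length 2.
Answer: λ = -1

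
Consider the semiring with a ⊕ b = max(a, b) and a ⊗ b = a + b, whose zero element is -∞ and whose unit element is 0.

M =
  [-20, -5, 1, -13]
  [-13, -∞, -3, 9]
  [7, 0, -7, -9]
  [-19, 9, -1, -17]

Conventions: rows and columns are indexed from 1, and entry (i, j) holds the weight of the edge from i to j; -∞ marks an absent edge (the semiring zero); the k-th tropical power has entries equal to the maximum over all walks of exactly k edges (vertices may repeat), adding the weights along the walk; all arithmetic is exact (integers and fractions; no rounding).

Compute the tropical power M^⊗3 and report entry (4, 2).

M^⊗2:
  [8, 1, -6, 4]
  [4, 18, 8, -8]
  [0, 2, 8, 9]
  [6, -1, 6, 18]
M^⊗3:
  [1, 13, 9, 10]
  [15, 8, 15, 27]
  [15, 18, 8, 11]
  [13, 27, 17, 8]
Key observation: the optimum is the walk 4->2->4->2, with weight 9 + 9 + 9 = 27.
Optimal value attained by: walk 4->2->4->2.
Answer: (M^⊗3)[4][2] = 27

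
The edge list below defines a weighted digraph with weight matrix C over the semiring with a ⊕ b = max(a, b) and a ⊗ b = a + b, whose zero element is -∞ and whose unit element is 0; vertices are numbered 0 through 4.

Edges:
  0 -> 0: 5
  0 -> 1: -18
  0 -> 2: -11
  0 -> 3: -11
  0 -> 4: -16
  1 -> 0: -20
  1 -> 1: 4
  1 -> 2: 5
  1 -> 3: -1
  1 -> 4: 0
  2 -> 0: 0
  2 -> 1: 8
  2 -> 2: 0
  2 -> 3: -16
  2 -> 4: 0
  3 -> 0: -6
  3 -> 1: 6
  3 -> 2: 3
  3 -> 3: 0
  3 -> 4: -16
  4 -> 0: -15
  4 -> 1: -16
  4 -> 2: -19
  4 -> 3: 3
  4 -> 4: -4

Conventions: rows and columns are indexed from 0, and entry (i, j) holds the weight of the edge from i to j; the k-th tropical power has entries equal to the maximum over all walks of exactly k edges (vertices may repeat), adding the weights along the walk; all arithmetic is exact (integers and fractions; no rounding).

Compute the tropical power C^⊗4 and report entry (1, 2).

C^⊗2:
  [10, -3, -6, -6, -11]
  [5, 13, 9, 3, 5]
  [5, 12, 13, 7, 8]
  [3, 11, 11, 5, 6]
  [-3, 9, 6, 3, -8]
C^⊗3:
  [15, 2, 2, -1, -3]
  [10, 17, 18, 12, 13]
  [13, 21, 17, 11, 13]
  [11, 19, 16, 10, 11]
  [6, 14, 14, 8, 9]
C^⊗4:
  [20, 10, 7, 4, 2]
  [18, 26, 22, 16, 18]
  [18, 25, 26, 20, 21]
  [16, 24, 24, 18, 19]
  [14, 22, 19, 13, 14]
Key observation: the optimum is the walk 1->1->2->1->2, with weight 4 + 5 + 8 + 5 = 22.
Optimal value attained by: walk 1->1->2->1->2.
Answer: (C^⊗4)[1][2] = 22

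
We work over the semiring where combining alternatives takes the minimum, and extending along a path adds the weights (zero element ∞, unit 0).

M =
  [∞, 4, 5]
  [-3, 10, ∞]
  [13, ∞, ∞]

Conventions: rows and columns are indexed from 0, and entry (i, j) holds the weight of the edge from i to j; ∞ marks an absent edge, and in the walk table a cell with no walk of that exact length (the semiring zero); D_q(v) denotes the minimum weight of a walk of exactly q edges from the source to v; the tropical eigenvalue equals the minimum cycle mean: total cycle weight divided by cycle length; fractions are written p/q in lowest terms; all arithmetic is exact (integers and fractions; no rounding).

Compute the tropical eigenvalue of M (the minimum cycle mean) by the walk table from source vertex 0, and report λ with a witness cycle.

q=0: [0, ∞, ∞]
q=1: [∞, 4, 5]
q=2: [1, 14, ∞]
q=3: [11, 5, 6]
Optimal cycle mean attained by: cycle 0->1->0, total 4 + (-3), length 2.
Answer: λ = 1/2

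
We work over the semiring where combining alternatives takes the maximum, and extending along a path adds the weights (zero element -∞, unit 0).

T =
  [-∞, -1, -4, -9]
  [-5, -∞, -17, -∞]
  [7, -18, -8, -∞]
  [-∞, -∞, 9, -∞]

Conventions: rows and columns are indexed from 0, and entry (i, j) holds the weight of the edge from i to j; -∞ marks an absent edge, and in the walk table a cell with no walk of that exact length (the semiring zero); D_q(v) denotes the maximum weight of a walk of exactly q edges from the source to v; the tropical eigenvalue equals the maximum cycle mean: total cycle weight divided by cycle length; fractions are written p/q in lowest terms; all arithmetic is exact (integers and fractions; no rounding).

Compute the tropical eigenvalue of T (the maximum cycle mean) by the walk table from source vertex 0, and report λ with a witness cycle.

q=0: [0, -∞, -∞, -∞]
q=1: [-∞, -1, -4, -9]
q=2: [3, -22, 0, -∞]
q=3: [7, 2, -1, -6]
q=4: [6, 6, 3, -2]
Optimal cycle mean attained by: cycle 0->3->2->0, total (-9) + 9 + 7, length 3.
Answer: λ = 7/3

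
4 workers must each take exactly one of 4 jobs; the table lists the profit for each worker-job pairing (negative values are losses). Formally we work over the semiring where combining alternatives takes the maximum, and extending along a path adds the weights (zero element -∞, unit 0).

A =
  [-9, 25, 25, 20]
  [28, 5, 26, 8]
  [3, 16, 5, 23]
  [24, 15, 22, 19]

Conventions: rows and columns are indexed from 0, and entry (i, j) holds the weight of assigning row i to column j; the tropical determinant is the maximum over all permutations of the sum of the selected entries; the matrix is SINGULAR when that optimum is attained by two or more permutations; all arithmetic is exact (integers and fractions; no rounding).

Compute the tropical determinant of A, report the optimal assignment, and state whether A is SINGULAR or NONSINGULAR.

σ = (0, 1, 2, 3): (-9) + 5 + 5 + 19 = 20
σ = (0, 1, 3, 2): (-9) + 5 + 23 + 22 = 41
σ = (0, 2, 1, 3): (-9) + 26 + 16 + 19 = 52
σ = (0, 2, 3, 1): (-9) + 26 + 23 + 15 = 55
σ = (0, 3, 1, 2): (-9) + 8 + 16 + 22 = 37
σ = (0, 3, 2, 1): (-9) + 8 + 5 + 15 = 19
σ = (1, 0, 2, 3): 25 + 28 + 5 + 19 = 77
σ = (1, 0, 3, 2): 25 + 28 + 23 + 22 = 98
σ = (1, 2, 0, 3): 25 + 26 + 3 + 19 = 73
σ = (1, 2, 3, 0): 25 + 26 + 23 + 24 = 98
σ = (1, 3, 0, 2): 25 + 8 + 3 + 22 = 58
σ = (1, 3, 2, 0): 25 + 8 + 5 + 24 = 62
σ = (2, 0, 1, 3): 25 + 28 + 16 + 19 = 88
σ = (2, 0, 3, 1): 25 + 28 + 23 + 15 = 91
σ = (2, 1, 0, 3): 25 + 5 + 3 + 19 = 52
σ = (2, 1, 3, 0): 25 + 5 + 23 + 24 = 77
σ = (2, 3, 0, 1): 25 + 8 + 3 + 15 = 51
σ = (2, 3, 1, 0): 25 + 8 + 16 + 24 = 73
σ = (3, 0, 1, 2): 20 + 28 + 16 + 22 = 86
σ = (3, 0, 2, 1): 20 + 28 + 5 + 15 = 68
σ = (3, 1, 0, 2): 20 + 5 + 3 + 22 = 50
σ = (3, 1, 2, 0): 20 + 5 + 5 + 24 = 54
σ = (3, 2, 0, 1): 20 + 26 + 3 + 15 = 64
σ = (3, 2, 1, 0): 20 + 26 + 16 + 24 = 86
Optimal value attained by: σ = (1, 0, 3, 2).
Answer: det⊕(A) = 98; verdict: SINGULAR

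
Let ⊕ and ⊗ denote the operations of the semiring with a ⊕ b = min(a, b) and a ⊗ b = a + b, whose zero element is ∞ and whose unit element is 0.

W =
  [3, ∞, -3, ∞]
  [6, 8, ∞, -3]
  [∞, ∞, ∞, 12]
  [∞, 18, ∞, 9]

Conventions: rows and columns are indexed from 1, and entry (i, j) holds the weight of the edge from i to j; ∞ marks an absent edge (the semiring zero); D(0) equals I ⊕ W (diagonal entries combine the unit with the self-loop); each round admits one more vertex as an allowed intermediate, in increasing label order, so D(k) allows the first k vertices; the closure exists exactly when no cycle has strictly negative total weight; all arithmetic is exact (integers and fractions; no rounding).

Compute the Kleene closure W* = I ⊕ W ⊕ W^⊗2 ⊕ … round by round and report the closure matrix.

D(0):
  [0, ∞, -3, ∞]
  [6, 0, ∞, -3]
  [∞, ∞, 0, 12]
  [∞, 18, ∞, 0]
D(1):
  [0, ∞, -3, ∞]
  [6, 0, 3, -3]
  [∞, ∞, 0, 12]
  [∞, 18, ∞, 0]
D(2):
  [0, ∞, -3, ∞]
  [6, 0, 3, -3]
  [∞, ∞, 0, 12]
  [24, 18, 21, 0]
D(3):
  [0, ∞, -3, 9]
  [6, 0, 3, -3]
  [∞, ∞, 0, 12]
  [24, 18, 21, 0]
D(4):
  [0, 27, -3, 9]
  [6, 0, 3, -3]
  [36, 30, 0, 12]
  [24, 18, 21, 0]
Answer: W* = [[0, 27, -3, 9], [6, 0, 3, -3], [36, 30, 0, 12], [24, 18, 21, 0]]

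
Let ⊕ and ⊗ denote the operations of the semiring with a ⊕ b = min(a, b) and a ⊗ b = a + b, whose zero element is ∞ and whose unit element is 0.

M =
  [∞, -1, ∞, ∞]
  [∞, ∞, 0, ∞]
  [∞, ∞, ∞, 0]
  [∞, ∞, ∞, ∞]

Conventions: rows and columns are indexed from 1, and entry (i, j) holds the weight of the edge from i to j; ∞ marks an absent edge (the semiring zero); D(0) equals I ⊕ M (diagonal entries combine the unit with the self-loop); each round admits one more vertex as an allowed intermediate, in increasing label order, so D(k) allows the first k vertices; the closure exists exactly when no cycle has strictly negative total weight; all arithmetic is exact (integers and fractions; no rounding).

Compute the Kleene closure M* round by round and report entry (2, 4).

D(0):
  [0, -1, ∞, ∞]
  [∞, 0, 0, ∞]
  [∞, ∞, 0, 0]
  [∞, ∞, ∞, 0]
D(1):
  [0, -1, ∞, ∞]
  [∞, 0, 0, ∞]
  [∞, ∞, 0, 0]
  [∞, ∞, ∞, 0]
D(2):
  [0, -1, -1, ∞]
  [∞, 0, 0, ∞]
  [∞, ∞, 0, 0]
  [∞, ∞, ∞, 0]
D(3):
  [0, -1, -1, -1]
  [∞, 0, 0, 0]
  [∞, ∞, 0, 0]
  [∞, ∞, ∞, 0]
D(4):
  [0, -1, -1, -1]
  [∞, 0, 0, 0]
  [∞, ∞, 0, 0]
  [∞, ∞, ∞, 0]
Answer: M*[2][4] = 0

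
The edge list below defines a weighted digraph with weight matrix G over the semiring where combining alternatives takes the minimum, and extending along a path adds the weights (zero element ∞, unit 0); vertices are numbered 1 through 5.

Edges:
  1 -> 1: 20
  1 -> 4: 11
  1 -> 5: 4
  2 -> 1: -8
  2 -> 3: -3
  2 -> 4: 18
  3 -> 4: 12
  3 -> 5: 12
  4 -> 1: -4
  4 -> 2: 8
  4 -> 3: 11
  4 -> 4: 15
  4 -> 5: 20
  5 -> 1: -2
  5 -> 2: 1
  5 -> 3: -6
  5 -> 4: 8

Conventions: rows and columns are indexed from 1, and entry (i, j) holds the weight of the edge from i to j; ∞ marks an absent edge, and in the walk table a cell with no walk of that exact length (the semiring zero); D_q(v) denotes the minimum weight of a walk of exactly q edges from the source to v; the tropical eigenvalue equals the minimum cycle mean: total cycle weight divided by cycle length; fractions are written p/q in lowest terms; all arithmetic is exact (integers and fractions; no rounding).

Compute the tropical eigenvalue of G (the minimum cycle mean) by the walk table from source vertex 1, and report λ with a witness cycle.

q=0: [0, ∞, ∞, ∞, ∞]
q=1: [20, ∞, ∞, 11, 4]
q=2: [2, 5, -2, 12, 24]
q=3: [-3, 20, 2, 10, 6]
q=4: [4, 7, 0, 8, 1]
q=5: [-1, 2, -5, 9, 8]
Optimal cycle mean attained by: cycle 1->5->2->1, total 4 + 1 + (-8), length 3.
Answer: λ = -1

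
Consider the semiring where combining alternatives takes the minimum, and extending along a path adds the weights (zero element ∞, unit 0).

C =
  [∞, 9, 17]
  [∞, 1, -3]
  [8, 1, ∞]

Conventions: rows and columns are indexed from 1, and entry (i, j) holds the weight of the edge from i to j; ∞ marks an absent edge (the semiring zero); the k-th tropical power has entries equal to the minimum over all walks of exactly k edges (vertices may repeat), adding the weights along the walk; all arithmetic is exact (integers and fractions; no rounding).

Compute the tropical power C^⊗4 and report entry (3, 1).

C^⊗2:
  [25, 10, 6]
  [5, -2, -2]
  [∞, 2, -2]
C^⊗3:
  [14, 7, 7]
  [6, -1, -5]
  [6, -1, -1]
C^⊗4:
  [15, 8, 4]
  [3, -4, -4]
  [7, 0, -4]
Key observation: the optimum is the walk 3->2->2->3->1, with weight 1 + 1 + (-3) + 8 = 7.
Optimal value attained by: walk 3->2->2->3->1.
Answer: (C^⊗4)[3][1] = 7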